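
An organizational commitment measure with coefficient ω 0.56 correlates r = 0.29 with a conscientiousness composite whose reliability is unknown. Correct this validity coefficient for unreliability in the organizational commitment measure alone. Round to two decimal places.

Single correction: r_c = r_obs / √r_xx = 0.29 / √0.56 = 0.29 / 0.7483 ≈ 0.39.

0.39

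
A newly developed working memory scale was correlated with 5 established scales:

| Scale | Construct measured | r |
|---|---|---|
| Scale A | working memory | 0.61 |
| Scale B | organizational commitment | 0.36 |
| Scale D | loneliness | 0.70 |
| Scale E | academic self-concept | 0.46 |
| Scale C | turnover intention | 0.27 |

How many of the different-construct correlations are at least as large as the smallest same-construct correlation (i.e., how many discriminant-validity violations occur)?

1

Convergent (same construct = working memory): Scale A.
Smallest convergent = 0.61. Discriminant values: 0.36, 0.70, 0.46, 0.27; count ≥ 0.61 → 1.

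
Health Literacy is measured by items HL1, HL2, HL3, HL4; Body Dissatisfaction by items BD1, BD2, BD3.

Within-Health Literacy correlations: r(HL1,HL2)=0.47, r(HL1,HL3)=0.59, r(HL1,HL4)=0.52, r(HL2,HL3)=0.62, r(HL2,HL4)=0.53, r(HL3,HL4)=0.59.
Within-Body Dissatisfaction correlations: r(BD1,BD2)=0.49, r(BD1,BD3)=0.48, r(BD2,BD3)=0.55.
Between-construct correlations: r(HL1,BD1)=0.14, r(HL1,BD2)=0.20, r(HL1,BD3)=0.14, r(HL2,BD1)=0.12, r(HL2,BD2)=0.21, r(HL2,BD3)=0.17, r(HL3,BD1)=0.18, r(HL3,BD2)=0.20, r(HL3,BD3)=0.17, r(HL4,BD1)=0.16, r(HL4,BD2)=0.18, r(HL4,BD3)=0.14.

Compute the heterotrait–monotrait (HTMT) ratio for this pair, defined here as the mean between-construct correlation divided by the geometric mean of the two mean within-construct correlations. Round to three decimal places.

0.316

Between-construct mean = 2.01/12 = 0.1675.
Mean within-HL = 3.32/6 = 0.5533; mean within-BD = 1.52/3 = 0.5067.
Geometric mean = √(0.5533 × 0.5067) = 0.5295.
HTMT = 0.1675 / 0.5295 = 0.316.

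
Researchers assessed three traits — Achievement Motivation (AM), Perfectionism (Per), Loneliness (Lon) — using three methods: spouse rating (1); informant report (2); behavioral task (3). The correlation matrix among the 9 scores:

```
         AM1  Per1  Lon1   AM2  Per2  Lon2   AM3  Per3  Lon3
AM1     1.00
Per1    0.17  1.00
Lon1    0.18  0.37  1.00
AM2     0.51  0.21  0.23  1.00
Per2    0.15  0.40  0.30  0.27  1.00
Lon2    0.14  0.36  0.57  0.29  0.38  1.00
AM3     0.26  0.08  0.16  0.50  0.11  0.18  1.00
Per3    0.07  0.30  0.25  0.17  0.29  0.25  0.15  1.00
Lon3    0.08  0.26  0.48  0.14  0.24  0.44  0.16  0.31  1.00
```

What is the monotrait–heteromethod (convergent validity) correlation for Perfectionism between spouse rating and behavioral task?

Same trait (Per), different methods: r(Per1, Per3) = 0.30.

0.30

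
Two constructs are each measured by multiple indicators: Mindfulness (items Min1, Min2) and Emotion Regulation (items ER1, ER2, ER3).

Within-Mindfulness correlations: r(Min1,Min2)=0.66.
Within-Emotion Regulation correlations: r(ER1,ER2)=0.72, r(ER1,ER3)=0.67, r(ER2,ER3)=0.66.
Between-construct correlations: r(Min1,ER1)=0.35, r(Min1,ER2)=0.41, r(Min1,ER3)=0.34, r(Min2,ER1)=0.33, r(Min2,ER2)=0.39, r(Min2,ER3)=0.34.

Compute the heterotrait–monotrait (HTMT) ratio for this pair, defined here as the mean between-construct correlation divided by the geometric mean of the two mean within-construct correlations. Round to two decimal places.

Mean between = 2.16/6 = 0.3600.
Mean within-Min = 0.66/1 = 0.6600; mean within-ER = 2.05/3 = 0.6833.
Geometric mean = √(0.6600 × 0.6833) = 0.6715.
HTMT = 0.3600 / 0.6715 = 0.54.

0.54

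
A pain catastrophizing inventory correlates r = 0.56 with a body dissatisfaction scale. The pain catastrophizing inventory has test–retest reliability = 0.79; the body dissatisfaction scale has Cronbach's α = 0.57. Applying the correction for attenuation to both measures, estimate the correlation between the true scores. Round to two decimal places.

0.83

r_true = r_obs / √(r_xx · r_yy) = 0.56 / √(0.79 × 0.57) = 0.56 / √0.4503 = 0.56 / 0.6710 ≈ 0.83.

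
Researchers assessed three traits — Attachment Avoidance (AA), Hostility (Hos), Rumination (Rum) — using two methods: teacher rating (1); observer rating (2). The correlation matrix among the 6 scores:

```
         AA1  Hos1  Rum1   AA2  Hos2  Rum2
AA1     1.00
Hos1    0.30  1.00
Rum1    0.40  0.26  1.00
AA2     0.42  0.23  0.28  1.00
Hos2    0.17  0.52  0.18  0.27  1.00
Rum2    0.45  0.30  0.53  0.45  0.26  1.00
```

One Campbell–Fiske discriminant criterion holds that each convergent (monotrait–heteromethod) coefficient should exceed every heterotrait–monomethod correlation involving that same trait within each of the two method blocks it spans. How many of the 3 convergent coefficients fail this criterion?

Checking each validity diagonal entry against its comparison values:
AA (methods 1·2): 0.42 vs {0.30, 0.27, 0.40, 0.45} → fail.
Hos (methods 1·2): 0.52 vs {0.30, 0.27, 0.26, 0.26} → pass.
Rum (methods 1·2): 0.53 vs {0.40, 0.45, 0.26, 0.26} → pass.
1 of 3 fail.

1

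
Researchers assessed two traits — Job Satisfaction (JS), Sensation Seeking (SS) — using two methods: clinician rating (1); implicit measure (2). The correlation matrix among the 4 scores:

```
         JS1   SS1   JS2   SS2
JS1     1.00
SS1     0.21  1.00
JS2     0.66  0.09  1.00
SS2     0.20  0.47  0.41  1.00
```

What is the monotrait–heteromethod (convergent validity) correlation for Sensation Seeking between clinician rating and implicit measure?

0.47

Same trait (SS), different methods: r(SS1, SS2) = 0.47.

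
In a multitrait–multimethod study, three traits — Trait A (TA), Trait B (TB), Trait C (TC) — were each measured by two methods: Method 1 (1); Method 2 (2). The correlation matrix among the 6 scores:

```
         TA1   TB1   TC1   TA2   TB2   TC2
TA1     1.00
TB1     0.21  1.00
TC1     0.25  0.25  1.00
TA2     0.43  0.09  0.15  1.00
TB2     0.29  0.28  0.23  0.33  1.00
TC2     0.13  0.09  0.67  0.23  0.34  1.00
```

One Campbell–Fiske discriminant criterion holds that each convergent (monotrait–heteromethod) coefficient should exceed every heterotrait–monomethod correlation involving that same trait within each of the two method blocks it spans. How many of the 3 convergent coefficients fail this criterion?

Each convergent coefficient versus the relevant comparison correlations:
TA (methods 1·2): 0.43 vs {0.21, 0.33, 0.25, 0.23} → pass.
TB (methods 1·2): 0.28 vs {0.21, 0.33, 0.25, 0.34} → fail.
TC (methods 1·2): 0.67 vs {0.25, 0.23, 0.25, 0.34} → pass.
1 of 3 fail.

1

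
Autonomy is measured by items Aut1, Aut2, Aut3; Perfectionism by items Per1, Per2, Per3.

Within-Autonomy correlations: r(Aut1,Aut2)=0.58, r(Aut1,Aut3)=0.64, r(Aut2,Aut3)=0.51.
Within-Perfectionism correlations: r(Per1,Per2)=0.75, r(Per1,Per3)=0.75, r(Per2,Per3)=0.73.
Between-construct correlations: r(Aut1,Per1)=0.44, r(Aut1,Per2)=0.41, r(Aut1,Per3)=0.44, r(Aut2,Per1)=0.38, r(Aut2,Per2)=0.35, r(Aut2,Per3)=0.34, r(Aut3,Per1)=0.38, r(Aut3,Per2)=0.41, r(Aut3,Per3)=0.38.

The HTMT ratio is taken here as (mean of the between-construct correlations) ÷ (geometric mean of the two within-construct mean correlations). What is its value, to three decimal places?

0.599

Mean heterotrait r = 3.53/9 = 0.3922.
Mean within-Aut = 1.73/3 = 0.5767; mean within-Per = 2.23/3 = 0.7433.
Geometric mean = √(0.5767 × 0.7433) = 0.6547.
HTMT = 0.3922 / 0.6547 = 0.599.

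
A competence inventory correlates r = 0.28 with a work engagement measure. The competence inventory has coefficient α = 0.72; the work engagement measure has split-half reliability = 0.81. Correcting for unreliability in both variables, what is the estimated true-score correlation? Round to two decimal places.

0.37

r_true = r_obs / √(r_xx · r_yy) = 0.28 / √(0.72 × 0.81) = 0.28 / √0.5832 = 0.28 / 0.7637 ≈ 0.37.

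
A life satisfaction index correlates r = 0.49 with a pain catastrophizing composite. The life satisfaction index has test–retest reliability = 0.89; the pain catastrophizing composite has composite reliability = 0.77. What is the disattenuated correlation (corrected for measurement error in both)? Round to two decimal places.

0.59

r_true = r_obs / √(r_xx · r_yy) = 0.49 / √(0.89 × 0.77) = 0.49 / √0.6853 = 0.49 / 0.8278 ≈ 0.59.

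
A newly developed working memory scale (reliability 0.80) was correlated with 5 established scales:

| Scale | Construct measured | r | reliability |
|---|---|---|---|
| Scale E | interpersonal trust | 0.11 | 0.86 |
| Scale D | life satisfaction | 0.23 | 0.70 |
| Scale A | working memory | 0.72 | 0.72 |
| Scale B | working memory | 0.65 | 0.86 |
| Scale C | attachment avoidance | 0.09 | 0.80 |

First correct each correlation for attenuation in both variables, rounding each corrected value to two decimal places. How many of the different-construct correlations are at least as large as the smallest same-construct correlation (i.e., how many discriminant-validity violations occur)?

Disattenuated r (r / √(r_scale · r_new)):
  Scale E (disc): 0.11 / √(0.86·0.80) = 0.13
  Scale D (disc): 0.23 / √(0.70·0.80) = 0.31
  Scale A (conv): 0.72 / √(0.72·0.80) = 0.95
  Scale B (conv): 0.65 / √(0.86·0.80) = 0.78
  Scale C (disc): 0.09 / √(0.80·0.80) = 0.11
Smallest convergent = 0.78. Discriminant values: 0.13, 0.31, 0.11; count ≥ 0.78 → 0.

0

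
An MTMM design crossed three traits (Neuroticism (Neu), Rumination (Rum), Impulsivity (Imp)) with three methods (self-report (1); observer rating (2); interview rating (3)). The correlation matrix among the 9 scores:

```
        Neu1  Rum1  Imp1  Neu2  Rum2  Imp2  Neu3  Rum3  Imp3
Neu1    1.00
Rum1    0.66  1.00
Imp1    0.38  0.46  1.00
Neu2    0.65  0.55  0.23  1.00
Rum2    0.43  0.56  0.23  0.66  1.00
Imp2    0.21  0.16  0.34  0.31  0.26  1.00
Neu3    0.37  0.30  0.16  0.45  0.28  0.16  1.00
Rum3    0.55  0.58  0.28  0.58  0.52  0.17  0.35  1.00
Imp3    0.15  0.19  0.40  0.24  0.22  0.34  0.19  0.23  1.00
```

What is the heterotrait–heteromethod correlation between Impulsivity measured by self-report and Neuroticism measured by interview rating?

0.16

Different traits and methods: r(Imp1, Neu3) = 0.16.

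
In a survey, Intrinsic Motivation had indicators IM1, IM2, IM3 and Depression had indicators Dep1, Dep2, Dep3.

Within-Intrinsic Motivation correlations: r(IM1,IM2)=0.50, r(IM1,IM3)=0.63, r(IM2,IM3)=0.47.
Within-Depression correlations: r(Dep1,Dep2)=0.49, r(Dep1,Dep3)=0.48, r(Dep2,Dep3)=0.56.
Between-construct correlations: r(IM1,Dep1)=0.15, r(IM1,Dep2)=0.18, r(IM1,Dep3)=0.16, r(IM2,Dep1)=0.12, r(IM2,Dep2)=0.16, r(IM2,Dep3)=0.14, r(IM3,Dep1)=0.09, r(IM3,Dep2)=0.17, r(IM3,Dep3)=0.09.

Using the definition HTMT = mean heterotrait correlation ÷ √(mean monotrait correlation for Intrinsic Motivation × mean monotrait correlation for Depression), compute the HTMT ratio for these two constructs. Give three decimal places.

0.268

Mean between = 1.26/9 = 0.1400.
Mean within-IM = 1.60/3 = 0.5333; mean within-Dep = 1.53/3 = 0.5100.
Geometric mean = √(0.5333 × 0.5100) = 0.5215.
HTMT = 0.1400 / 0.5215 = 0.268.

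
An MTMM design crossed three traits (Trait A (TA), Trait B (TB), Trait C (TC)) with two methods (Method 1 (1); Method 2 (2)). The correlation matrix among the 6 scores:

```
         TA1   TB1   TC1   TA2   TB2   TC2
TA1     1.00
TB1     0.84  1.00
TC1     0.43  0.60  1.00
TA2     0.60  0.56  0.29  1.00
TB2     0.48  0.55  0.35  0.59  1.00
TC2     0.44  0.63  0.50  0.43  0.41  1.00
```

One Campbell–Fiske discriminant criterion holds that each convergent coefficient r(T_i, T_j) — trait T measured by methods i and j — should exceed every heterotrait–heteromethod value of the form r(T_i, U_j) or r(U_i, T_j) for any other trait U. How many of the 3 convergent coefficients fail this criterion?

2

Checking each validity diagonal entry against its comparison values:
TA (methods 1·2): 0.60 vs {0.48, 0.56, 0.44, 0.29} → pass.
TB (methods 1·2): 0.55 vs {0.56, 0.48, 0.63, 0.35} → fail.
TC (methods 1·2): 0.50 vs {0.29, 0.44, 0.35, 0.63} → fail.
2 of 3 fail.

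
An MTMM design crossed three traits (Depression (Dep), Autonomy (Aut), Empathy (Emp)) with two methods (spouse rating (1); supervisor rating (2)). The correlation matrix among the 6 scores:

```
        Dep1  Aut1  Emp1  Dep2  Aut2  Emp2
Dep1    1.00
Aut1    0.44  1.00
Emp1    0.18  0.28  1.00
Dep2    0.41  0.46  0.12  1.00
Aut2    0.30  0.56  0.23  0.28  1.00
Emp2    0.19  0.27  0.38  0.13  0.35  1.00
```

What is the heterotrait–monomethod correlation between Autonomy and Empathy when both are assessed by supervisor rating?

Different traits, same method: r(Aut2, Emp2) = 0.35.

0.35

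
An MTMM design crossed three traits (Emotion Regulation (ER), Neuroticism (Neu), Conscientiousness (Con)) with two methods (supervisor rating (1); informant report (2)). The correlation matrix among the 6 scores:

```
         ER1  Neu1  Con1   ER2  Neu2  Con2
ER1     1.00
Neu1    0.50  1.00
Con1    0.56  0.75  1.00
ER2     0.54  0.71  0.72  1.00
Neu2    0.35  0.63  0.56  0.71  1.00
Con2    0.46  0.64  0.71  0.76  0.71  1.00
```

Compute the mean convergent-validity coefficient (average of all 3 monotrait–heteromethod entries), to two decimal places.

0.63

Convergent values: 0.54, 0.63, 0.71; mean = 1.88/3 = 0.63.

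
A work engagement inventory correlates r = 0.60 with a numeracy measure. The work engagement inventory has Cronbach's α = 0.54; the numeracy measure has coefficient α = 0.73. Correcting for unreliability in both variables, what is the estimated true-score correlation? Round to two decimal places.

0.96

r_true = r_obs / √(r_xx · r_yy) = 0.60 / √(0.54 × 0.73) = 0.60 / √0.3942 = 0.60 / 0.6279 ≈ 0.96.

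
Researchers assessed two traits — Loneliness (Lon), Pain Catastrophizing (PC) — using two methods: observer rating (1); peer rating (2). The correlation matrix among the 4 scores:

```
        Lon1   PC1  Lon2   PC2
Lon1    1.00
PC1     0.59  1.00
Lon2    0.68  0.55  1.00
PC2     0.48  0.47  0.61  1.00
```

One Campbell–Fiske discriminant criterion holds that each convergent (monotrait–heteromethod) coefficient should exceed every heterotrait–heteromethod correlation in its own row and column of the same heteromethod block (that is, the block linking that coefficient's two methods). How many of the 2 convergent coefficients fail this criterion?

Each convergent coefficient versus the relevant comparison correlations:
Lon (methods 1·2): 0.68 vs {0.48, 0.55} → pass.
PC (methods 1·2): 0.47 vs {0.55, 0.48} → fail.
1 of 2 fail.

1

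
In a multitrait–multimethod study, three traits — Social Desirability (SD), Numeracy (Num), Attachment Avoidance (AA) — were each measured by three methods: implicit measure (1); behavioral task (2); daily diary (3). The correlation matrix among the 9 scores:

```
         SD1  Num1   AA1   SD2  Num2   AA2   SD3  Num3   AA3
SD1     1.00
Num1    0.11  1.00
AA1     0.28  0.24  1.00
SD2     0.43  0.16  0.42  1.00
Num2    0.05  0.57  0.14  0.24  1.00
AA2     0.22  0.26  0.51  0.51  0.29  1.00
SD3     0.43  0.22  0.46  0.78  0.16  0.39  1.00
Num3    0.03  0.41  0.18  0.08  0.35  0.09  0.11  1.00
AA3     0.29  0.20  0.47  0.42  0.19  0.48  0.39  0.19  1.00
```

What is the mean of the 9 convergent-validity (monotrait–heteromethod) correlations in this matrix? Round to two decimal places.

Convergent values: 0.43, 0.43, 0.78, 0.57, 0.41, 0.35, 0.51, 0.47, 0.48; mean = 4.43/9 = 0.49.

0.49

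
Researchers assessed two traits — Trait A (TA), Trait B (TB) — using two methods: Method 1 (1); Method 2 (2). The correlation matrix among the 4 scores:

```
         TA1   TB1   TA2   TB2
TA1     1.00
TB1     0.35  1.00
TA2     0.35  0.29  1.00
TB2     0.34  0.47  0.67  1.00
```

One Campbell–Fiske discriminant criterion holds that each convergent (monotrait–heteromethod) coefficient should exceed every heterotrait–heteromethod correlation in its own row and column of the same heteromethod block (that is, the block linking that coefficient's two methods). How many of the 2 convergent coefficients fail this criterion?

Checking each validity diagonal entry against its comparison values:
TA (methods 1·2): 0.35 vs {0.34, 0.29} → pass.
TB (methods 1·2): 0.47 vs {0.29, 0.34} → pass.
0 of 2 fail.

0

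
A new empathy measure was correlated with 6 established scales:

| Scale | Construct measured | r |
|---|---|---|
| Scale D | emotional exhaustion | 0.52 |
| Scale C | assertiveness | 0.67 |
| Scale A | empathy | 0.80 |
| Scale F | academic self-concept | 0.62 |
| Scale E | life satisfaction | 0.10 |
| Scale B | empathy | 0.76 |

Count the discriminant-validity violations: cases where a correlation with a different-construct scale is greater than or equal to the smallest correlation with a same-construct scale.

0

Convergent (same construct = empathy): Scale A, Scale B.
Smallest convergent = 0.76. Discriminant values: 0.52, 0.67, 0.62, 0.10; count ≥ 0.76 → 0.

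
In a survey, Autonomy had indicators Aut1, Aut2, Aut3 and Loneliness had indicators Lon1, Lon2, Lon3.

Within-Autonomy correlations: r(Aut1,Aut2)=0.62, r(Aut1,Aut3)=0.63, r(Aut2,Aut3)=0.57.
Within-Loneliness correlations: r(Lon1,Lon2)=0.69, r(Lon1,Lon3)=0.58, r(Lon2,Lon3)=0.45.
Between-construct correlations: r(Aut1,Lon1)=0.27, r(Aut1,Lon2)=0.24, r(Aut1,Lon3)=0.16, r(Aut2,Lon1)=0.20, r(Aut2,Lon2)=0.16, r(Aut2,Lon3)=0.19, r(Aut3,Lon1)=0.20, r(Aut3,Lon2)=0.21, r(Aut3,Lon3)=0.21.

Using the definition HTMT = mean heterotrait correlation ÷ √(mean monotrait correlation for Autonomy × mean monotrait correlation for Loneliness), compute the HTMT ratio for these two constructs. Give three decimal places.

Between-construct mean = 1.84/9 = 0.2044.
Mean within-Aut = 1.82/3 = 0.6067; mean within-Lon = 1.72/3 = 0.5733.
Geometric mean = √(0.6067 × 0.5733) = 0.5898.
HTMT = 0.2044 / 0.5898 = 0.347.

0.347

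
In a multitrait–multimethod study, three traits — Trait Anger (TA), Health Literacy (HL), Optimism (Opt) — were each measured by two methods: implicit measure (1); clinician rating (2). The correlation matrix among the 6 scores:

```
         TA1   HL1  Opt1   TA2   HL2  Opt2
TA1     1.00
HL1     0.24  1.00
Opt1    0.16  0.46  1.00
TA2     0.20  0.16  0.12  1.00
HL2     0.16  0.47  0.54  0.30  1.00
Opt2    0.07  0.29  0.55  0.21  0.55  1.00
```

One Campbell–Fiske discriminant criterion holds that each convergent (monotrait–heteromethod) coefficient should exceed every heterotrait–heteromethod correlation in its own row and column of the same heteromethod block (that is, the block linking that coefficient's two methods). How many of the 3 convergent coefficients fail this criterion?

1

Convergent coefficients and their comparison sets:
TA (methods 1·2): 0.20 vs {0.16, 0.16, 0.07, 0.12} → pass.
HL (methods 1·2): 0.47 vs {0.16, 0.16, 0.29, 0.54} → fail.
Opt (methods 1·2): 0.55 vs {0.12, 0.07, 0.54, 0.29} → pass.
1 of 3 fail.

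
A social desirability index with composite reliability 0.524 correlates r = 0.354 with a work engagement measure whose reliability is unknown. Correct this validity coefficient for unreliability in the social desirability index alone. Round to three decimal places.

Single correction: r_c = r_obs / √r_xx = 0.354 / √0.524 = 0.354 / 0.7239 ≈ 0.489.

0.489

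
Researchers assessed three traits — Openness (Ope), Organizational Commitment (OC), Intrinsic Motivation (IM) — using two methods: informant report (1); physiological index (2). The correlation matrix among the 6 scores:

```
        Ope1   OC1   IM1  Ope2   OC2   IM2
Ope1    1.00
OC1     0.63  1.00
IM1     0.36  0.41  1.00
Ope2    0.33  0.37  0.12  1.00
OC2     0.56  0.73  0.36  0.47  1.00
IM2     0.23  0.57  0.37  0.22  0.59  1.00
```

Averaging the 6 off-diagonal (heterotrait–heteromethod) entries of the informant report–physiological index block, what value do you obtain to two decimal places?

0.37

HTHM values (method 1 × method 2): 0.56, 0.23, 0.37, 0.57, 0.12, 0.36; mean = 2.21/6 = 0.37.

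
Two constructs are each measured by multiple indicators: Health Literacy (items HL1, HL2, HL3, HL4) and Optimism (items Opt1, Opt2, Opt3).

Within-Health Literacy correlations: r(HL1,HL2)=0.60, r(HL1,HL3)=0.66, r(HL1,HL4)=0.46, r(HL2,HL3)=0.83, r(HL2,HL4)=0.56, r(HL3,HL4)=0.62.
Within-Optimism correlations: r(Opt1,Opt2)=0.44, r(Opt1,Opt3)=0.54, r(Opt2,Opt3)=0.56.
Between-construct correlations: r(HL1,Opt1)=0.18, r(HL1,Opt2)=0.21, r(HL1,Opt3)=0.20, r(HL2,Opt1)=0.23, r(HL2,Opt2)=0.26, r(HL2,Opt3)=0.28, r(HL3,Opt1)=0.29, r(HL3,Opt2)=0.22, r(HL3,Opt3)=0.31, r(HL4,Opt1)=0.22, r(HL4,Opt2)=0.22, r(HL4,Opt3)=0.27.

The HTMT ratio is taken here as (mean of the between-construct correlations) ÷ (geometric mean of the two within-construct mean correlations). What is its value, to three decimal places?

Mean between = 2.89/12 = 0.2408.
Mean within-HL = 3.73/6 = 0.6217; mean within-Opt = 1.54/3 = 0.5133.
Geometric mean = √(0.6217 × 0.5133) = 0.5649.
HTMT = 0.2408 / 0.5649 = 0.426.

0.426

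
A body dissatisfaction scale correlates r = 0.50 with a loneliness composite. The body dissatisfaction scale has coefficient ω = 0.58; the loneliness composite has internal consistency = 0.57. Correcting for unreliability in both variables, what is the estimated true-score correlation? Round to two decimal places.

r_true = r_obs / √(r_xx · r_yy) = 0.50 / √(0.58 × 0.57) = 0.50 / √0.3306 = 0.50 / 0.5750 ≈ 0.87.

0.87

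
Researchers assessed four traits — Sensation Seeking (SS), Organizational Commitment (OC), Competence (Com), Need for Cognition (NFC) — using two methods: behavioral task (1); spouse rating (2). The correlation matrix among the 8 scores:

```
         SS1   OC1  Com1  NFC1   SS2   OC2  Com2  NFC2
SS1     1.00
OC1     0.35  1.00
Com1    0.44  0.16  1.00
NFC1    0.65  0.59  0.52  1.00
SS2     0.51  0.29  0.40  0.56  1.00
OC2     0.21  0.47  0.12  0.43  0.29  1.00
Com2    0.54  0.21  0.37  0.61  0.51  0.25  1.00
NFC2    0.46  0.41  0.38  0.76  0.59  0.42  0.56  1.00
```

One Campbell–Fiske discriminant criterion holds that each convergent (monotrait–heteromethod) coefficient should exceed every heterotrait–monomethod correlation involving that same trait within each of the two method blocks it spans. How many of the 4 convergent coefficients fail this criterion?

3

Convergent coefficients and their comparison sets:
SS (methods 1·2): 0.51 vs {0.35, 0.29, 0.44, 0.51, 0.65, 0.59} → fail.
OC (methods 1·2): 0.47 vs {0.35, 0.29, 0.16, 0.25, 0.59, 0.42} → fail.
Com (methods 1·2): 0.37 vs {0.44, 0.51, 0.16, 0.25, 0.52, 0.56} → fail.
NFC (methods 1·2): 0.76 vs {0.65, 0.59, 0.59, 0.42, 0.52, 0.56} → pass.
3 of 4 fail.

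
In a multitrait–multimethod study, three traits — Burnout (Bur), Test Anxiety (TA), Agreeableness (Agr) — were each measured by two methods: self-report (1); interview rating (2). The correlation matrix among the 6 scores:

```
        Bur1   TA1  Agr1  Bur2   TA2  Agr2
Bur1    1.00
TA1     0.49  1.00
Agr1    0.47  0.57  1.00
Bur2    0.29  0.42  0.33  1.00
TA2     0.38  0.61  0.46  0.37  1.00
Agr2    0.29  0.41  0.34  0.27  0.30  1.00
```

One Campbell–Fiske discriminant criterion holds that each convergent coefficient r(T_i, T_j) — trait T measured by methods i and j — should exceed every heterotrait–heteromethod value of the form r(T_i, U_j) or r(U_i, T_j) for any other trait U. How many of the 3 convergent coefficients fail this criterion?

Checking each validity diagonal entry against its comparison values:
Bur (methods 1·2): 0.29 vs {0.38, 0.42, 0.29, 0.33} → fail.
TA (methods 1·2): 0.61 vs {0.42, 0.38, 0.41, 0.46} → pass.
Agr (methods 1·2): 0.34 vs {0.33, 0.29, 0.46, 0.41} → fail.
2 of 3 fail.

2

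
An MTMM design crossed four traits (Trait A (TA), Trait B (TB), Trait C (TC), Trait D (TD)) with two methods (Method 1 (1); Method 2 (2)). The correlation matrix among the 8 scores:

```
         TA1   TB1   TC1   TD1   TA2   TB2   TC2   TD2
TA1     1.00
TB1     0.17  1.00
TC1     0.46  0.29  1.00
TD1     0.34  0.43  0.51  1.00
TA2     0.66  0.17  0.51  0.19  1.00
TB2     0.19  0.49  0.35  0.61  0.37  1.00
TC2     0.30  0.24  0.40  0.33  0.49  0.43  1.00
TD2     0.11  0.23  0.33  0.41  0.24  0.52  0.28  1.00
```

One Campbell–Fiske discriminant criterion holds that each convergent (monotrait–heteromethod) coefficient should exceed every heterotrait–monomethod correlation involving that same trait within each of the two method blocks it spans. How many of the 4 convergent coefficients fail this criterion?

Checking each validity diagonal entry against its comparison values:
TA (methods 1·2): 0.66 vs {0.17, 0.37, 0.46, 0.49, 0.34, 0.24} → pass.
TB (methods 1·2): 0.49 vs {0.17, 0.37, 0.29, 0.43, 0.43, 0.52} → fail.
TC (methods 1·2): 0.40 vs {0.46, 0.49, 0.29, 0.43, 0.51, 0.28} → fail.
TD (methods 1·2): 0.41 vs {0.34, 0.24, 0.43, 0.52, 0.51, 0.28} → fail.
3 of 4 fail.

3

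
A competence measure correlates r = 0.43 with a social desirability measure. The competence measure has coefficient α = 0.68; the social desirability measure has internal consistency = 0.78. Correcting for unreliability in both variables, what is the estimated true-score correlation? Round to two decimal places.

r_true = r_obs / √(r_xx · r_yy) = 0.43 / √(0.68 × 0.78) = 0.43 / √0.5304 = 0.43 / 0.7283 ≈ 0.59.

0.59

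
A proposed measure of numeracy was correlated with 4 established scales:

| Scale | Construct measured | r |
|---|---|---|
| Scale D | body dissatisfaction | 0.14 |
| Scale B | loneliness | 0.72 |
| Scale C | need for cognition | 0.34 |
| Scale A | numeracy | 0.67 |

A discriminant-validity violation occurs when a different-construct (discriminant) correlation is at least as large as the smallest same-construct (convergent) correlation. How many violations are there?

1

Convergent (same construct = numeracy): Scale A.
Smallest convergent = 0.67. Discriminant values: 0.14, 0.72, 0.34; count ≥ 0.67 → 1.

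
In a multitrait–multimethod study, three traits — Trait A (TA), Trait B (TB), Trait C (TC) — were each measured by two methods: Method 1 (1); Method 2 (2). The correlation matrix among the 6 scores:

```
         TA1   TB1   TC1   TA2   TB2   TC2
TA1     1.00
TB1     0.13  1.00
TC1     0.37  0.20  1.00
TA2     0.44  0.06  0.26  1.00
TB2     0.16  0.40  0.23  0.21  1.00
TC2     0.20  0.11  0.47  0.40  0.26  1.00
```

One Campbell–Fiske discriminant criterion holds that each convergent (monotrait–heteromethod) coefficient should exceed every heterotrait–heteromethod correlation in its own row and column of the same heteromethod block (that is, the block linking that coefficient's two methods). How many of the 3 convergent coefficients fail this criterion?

Convergent coefficients and their comparison sets:
TA (methods 1·2): 0.44 vs {0.16, 0.06, 0.20, 0.26} → pass.
TB (methods 1·2): 0.40 vs {0.06, 0.16, 0.11, 0.23} → pass.
TC (methods 1·2): 0.47 vs {0.26, 0.20, 0.23, 0.11} → pass.
0 of 3 fail.

0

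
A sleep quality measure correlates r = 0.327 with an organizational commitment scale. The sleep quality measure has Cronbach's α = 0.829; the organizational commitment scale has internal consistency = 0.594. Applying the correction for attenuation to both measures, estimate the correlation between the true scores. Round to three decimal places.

r_true = r_obs / √(r_xx · r_yy) = 0.327 / √(0.829 × 0.594) = 0.327 / √0.492426 = 0.327 / 0.7017 ≈ 0.466.

0.466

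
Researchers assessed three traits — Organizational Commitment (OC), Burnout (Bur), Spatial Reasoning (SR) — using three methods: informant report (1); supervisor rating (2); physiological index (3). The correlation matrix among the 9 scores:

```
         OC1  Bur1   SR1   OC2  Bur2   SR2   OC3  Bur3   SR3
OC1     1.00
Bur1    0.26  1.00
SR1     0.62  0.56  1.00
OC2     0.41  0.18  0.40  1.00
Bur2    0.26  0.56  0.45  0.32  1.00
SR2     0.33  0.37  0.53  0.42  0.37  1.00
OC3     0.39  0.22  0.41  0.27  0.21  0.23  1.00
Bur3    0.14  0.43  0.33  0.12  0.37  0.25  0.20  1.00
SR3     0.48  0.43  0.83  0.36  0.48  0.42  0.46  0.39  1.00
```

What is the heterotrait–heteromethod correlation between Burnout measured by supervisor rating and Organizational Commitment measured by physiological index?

0.21

Different traits and methods: r(Bur2, OC3) = 0.21.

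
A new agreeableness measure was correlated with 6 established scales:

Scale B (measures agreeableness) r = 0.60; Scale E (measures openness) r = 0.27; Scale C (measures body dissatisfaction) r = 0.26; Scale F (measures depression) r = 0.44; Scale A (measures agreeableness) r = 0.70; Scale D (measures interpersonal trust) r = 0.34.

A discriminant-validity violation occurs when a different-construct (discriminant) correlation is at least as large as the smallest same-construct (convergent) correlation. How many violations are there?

0

Convergent (same construct = agreeableness): Scale B, Scale A.
Smallest convergent = 0.60. Discriminant values: 0.27, 0.26, 0.44, 0.34; count ≥ 0.60 → 0.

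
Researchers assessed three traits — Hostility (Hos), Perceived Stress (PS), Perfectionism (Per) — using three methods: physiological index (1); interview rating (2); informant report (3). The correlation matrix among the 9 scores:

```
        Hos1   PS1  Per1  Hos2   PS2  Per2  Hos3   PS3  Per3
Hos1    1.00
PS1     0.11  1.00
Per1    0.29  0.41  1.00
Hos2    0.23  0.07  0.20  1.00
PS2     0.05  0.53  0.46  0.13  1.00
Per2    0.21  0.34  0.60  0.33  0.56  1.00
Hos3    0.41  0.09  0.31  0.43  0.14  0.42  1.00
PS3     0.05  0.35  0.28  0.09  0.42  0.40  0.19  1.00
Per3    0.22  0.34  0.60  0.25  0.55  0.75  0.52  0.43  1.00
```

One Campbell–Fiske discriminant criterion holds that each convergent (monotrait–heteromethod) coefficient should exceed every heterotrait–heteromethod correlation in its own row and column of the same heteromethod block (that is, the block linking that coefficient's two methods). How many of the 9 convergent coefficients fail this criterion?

1

Each convergent coefficient versus the relevant comparison correlations:
Hos (methods 1·2): 0.23 vs {0.05, 0.07, 0.21, 0.20} → pass.
Hos (methods 1·3): 0.41 vs {0.05, 0.09, 0.22, 0.31} → pass.
Hos (methods 2·3): 0.43 vs {0.09, 0.14, 0.25, 0.42} → pass.
PS (methods 1·2): 0.53 vs {0.07, 0.05, 0.34, 0.46} → pass.
PS (methods 1·3): 0.35 vs {0.09, 0.05, 0.34, 0.28} → pass.
PS (methods 2·3): 0.42 vs {0.14, 0.09, 0.55, 0.40} → fail.
Per (methods 1·2): 0.60 vs {0.20, 0.21, 0.46, 0.34} → pass.
Per (methods 1·3): 0.60 vs {0.31, 0.22, 0.28, 0.34} → pass.
Per (methods 2·3): 0.75 vs {0.42, 0.25, 0.40, 0.55} → pass.
1 of 9 fail.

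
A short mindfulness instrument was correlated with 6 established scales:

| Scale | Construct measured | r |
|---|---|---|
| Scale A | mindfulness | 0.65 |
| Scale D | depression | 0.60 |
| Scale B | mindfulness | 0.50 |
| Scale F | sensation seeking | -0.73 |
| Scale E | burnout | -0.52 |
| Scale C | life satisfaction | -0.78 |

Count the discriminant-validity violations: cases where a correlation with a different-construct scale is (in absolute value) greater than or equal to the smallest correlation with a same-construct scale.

4

Convergent (same construct = mindfulness): Scale A, Scale B.
Smallest convergent = 0.50. Discriminant |r|: 0.60, 0.73, 0.52, 0.78; count ≥ 0.50 → 4.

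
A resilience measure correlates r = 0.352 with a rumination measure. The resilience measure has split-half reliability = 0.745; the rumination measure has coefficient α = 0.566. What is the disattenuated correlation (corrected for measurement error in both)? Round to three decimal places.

r_true = r_obs / √(r_xx · r_yy) = 0.352 / √(0.745 × 0.566) = 0.352 / √0.421670 = 0.352 / 0.6494 ≈ 0.542.

0.542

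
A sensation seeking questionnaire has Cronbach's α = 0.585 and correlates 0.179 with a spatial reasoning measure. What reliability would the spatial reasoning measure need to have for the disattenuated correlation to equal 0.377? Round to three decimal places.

r_true = r_obs / √(r_xx · r_yy) ⇒ 0.377 = 0.179 / √(0.585 · r_yy).
√(0.585 · r_yy) = 0.179 / 0.377 = 0.4748; 0.585 · r_yy = 0.2254; r_yy = 0.2254 / 0.585 ≈ 0.385.

0.385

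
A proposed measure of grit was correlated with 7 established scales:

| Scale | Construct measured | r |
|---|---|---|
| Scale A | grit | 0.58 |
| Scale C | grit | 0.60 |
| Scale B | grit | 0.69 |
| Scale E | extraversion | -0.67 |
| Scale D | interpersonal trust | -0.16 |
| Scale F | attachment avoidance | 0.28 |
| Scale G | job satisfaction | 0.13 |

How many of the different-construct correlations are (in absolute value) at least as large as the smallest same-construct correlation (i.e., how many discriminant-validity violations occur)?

1

Convergent (same construct = grit): Scale A, Scale C, Scale B.
Smallest convergent = 0.58. Discriminant |r|: 0.67, 0.16, 0.28, 0.13; count ≥ 0.58 → 1.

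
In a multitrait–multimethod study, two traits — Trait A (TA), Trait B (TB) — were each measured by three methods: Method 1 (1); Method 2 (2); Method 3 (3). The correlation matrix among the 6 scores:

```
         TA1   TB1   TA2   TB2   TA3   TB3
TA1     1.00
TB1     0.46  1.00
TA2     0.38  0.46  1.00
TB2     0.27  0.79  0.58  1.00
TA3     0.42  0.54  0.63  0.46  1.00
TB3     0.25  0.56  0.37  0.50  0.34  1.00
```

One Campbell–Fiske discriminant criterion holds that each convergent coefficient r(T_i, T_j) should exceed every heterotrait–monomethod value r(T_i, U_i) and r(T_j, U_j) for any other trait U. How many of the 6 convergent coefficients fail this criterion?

Convergent coefficients and their comparison sets:
TA (methods 1·2): 0.38 vs {0.46, 0.58} → fail.
TA (methods 1·3): 0.42 vs {0.46, 0.34} → fail.
TA (methods 2·3): 0.63 vs {0.58, 0.34} → pass.
TB (methods 1·2): 0.79 vs {0.46, 0.58} → pass.
TB (methods 1·3): 0.56 vs {0.46, 0.34} → pass.
TB (methods 2·3): 0.50 vs {0.58, 0.34} → fail.
3 of 6 fail.

3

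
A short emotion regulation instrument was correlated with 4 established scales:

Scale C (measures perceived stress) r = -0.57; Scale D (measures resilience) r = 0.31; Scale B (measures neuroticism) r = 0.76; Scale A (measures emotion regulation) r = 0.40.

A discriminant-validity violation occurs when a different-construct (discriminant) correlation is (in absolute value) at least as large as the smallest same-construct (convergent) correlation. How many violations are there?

2

Convergent (same construct = emotion regulation): Scale A.
Smallest convergent = 0.40. Discriminant |r|: 0.57, 0.31, 0.76; count ≥ 0.40 → 2.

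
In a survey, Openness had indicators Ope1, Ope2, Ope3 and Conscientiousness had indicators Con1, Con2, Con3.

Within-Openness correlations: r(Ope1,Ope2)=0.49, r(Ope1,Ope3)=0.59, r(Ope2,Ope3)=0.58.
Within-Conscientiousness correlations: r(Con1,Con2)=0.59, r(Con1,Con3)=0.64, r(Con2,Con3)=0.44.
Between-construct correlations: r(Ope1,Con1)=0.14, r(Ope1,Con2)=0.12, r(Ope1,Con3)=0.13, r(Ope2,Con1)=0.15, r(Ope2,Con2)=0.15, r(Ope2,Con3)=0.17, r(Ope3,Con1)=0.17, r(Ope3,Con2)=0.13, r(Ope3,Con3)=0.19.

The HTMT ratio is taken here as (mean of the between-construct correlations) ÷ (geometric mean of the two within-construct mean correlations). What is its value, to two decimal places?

Mean heterotrait r = 1.35/9 = 0.1500.
Mean within-Ope = 1.66/3 = 0.5533; mean within-Con = 1.67/3 = 0.5567.
Geometric mean = √(0.5533 × 0.5567) = 0.5550.
HTMT = 0.1500 / 0.5550 = 0.27.

0.27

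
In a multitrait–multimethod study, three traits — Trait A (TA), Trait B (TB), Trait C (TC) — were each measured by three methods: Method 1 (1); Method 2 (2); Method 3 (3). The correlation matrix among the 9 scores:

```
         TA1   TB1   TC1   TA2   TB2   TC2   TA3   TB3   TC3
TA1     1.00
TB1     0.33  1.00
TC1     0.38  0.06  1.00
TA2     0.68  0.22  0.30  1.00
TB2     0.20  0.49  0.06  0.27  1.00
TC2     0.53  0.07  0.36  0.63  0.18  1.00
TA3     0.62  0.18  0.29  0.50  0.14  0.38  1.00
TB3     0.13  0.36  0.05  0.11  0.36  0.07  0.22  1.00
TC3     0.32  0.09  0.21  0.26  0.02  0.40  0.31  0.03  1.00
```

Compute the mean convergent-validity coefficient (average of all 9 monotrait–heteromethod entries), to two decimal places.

Convergent values: 0.68, 0.62, 0.50, 0.49, 0.36, 0.36, 0.36, 0.21, 0.40; mean = 3.98/9 = 0.44.

0.44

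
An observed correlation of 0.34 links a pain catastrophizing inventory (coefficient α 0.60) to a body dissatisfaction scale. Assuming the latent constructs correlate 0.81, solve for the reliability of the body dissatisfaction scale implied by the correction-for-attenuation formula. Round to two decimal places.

0.29

r_true = r_obs / √(r_xx · r_yy) ⇒ 0.81 = 0.34 / √(0.60 · r_yy).
√(0.60 · r_yy) = 0.34 / 0.81 = 0.4198; 0.60 · r_yy = 0.1762; r_yy = 0.1762 / 0.60 ≈ 0.29.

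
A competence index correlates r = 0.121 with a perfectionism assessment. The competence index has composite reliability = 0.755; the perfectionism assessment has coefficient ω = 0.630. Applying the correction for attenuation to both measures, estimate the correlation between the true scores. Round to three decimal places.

r_true = r_obs / √(r_xx · r_yy) = 0.121 / √(0.755 × 0.630) = 0.121 / √0.475650 = 0.121 / 0.6897 ≈ 0.175.

0.175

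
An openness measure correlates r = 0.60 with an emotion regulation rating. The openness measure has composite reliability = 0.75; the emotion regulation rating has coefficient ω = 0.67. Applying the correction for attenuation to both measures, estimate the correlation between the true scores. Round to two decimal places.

0.85

r_true = r_obs / √(r_xx · r_yy) = 0.60 / √(0.75 × 0.67) = 0.60 / √0.5025 = 0.60 / 0.7089 ≈ 0.85.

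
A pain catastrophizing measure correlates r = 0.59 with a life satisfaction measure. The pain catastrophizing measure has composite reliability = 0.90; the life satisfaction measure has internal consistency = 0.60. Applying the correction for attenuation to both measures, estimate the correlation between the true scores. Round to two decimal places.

r_true = r_obs / √(r_xx · r_yy) = 0.59 / √(0.90 × 0.60) = 0.59 / √0.5400 = 0.59 / 0.7348 ≈ 0.80.

0.80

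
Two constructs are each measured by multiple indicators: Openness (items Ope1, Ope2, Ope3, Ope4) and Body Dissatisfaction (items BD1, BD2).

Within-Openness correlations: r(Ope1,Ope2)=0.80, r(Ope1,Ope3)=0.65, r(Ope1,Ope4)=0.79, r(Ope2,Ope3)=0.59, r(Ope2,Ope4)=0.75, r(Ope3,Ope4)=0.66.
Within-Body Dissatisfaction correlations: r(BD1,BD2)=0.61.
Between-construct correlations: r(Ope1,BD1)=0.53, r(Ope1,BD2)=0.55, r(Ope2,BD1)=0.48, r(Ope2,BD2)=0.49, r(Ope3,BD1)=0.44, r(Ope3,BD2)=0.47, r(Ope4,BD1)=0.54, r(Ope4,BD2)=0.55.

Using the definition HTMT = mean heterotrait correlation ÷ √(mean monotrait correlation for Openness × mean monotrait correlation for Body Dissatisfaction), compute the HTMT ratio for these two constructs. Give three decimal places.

Between-construct mean = 4.05/8 = 0.5063.
Mean within-Ope = 4.24/6 = 0.7067; mean within-BD = 0.61/1 = 0.6100.
Geometric mean = √(0.7067 × 0.6100) = 0.6566.
HTMT = 0.5063 / 0.6566 = 0.771.

0.771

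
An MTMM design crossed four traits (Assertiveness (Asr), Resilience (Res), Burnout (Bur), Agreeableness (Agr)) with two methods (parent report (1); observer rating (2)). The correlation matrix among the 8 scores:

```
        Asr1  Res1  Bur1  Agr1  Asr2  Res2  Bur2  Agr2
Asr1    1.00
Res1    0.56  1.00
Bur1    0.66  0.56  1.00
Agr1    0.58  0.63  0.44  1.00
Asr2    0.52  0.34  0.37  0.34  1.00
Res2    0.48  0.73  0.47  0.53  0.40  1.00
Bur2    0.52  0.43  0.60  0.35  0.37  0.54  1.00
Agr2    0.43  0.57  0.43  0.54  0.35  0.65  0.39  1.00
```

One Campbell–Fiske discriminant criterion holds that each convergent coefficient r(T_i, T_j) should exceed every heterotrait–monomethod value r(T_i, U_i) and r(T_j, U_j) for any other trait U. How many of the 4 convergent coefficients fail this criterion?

Checking each validity diagonal entry against its comparison values:
Asr (methods 1·2): 0.52 vs {0.56, 0.40, 0.66, 0.37, 0.58, 0.35} → fail.
Res (methods 1·2): 0.73 vs {0.56, 0.40, 0.56, 0.54, 0.63, 0.65} → pass.
Bur (methods 1·2): 0.60 vs {0.66, 0.37, 0.56, 0.54, 0.44, 0.39} → fail.
Agr (methods 1·2): 0.54 vs {0.58, 0.35, 0.63, 0.65, 0.44, 0.39} → fail.
3 of 4 fail.

3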